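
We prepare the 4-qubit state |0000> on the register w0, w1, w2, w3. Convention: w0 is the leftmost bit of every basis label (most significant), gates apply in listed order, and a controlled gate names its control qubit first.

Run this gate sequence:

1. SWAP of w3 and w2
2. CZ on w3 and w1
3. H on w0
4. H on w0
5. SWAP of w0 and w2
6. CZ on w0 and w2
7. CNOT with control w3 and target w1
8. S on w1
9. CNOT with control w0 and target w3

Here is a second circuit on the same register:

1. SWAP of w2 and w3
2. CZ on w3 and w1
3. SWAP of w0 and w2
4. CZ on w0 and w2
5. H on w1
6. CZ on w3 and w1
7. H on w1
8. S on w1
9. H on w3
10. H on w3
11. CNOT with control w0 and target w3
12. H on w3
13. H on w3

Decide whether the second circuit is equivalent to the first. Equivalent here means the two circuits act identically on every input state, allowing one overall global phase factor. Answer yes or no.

Yes, they are equivalent — the unitaries differ by at most a global phase.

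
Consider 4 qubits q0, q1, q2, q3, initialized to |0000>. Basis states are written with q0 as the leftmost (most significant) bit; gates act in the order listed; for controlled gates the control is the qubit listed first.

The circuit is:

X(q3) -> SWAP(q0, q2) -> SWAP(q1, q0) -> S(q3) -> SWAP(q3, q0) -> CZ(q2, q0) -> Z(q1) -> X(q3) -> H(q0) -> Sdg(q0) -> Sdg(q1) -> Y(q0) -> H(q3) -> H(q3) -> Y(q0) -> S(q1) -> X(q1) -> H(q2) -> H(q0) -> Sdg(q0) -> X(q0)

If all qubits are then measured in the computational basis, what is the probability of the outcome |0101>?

A full measurement returns |0101> with probability 1/4. Key observation: the block from step 11 through step 16 cancels to the identity and can be dropped.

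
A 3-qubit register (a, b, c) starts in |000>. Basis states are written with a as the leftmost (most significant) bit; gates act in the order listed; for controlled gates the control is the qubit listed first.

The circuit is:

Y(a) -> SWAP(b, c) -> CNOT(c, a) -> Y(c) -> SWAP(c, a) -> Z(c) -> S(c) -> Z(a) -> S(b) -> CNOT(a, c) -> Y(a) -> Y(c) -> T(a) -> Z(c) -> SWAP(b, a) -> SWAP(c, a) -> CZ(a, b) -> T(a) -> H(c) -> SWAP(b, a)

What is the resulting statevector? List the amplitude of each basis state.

The final amplitudes are sqrt(2)*exp(3*I*pi/4)/2 on |010>, sqrt(2)*exp(3*I*pi/4)/2 on |011>, and 0 on every other basis state.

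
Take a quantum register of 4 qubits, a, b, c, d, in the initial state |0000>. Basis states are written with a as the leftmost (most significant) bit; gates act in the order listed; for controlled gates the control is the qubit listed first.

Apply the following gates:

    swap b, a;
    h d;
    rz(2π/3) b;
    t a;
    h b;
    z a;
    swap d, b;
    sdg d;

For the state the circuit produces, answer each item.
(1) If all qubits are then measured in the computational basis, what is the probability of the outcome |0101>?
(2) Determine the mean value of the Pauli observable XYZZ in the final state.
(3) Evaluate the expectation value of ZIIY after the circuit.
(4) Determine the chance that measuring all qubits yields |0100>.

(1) A full measurement returns |0101> with probability 1/4.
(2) In the final state, XYZZ has expectation 0.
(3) The observable ZIIY averages to -1.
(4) Outcome |0100> occurs with probability 1/4.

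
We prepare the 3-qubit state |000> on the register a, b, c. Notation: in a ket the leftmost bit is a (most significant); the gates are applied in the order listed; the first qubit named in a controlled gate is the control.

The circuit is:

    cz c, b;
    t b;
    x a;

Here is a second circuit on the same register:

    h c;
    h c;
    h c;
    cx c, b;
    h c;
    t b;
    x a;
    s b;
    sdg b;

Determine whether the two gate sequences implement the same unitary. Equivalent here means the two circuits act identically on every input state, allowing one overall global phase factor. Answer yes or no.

No — the two circuits implement different unitaries, even allowing a global phase.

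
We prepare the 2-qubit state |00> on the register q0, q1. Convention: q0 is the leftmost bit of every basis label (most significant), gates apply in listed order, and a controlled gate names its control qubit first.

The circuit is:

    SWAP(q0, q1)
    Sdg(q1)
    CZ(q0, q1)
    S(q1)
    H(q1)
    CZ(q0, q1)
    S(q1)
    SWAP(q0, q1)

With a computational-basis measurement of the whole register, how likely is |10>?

A full measurement returns |10> with probability 1/2.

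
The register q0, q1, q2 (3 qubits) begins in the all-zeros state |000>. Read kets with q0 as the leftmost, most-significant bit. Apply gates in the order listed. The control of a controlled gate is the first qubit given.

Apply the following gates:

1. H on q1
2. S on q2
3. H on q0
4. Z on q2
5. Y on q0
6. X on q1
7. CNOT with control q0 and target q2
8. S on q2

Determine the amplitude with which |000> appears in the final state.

The amplitude on |000> is -I/2.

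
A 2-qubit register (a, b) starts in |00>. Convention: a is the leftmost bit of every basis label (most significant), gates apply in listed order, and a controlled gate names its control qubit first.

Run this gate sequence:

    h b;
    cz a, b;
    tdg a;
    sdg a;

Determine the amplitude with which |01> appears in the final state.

The final state's coefficient on |01> equals sqrt(2)/2.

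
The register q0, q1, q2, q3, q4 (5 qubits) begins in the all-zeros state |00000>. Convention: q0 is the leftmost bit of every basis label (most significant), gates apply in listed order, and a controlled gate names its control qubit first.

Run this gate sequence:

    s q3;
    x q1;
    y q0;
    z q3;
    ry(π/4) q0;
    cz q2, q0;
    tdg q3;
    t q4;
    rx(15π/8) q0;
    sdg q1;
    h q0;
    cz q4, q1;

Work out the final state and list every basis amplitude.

The resulting statevector has amplitude -sqrt(2)*sqrt(sqrt(2)/4 + 1/2)*cos(pi/16)/2 + sqrt(2)*sqrt(1/2 - sqrt(2)/4)*cos(pi/16)/2 - sqrt(2)*I*sqrt(sqrt(2)/4 + 1/2)*sin(pi/16)/2 + sqrt(2)*I*sqrt(1/2 - sqrt(2)/4)*sin(pi/16)/2 on |01000>, sqrt(2)*sqrt(1/2 - sqrt(2)/4)*cos(pi/16)/2 + sqrt(2)*sqrt(sqrt(2)/4 + 1/2)*cos(pi/16)/2 - sqrt(2)*I*sqrt(sqrt(2)/4 + 1/2)*sin(pi/16)/2 - sqrt(2)*I*sqrt(1/2 - sqrt(2)/4)*sin(pi/16)/2 on |11000>, and 0 on every other basis state.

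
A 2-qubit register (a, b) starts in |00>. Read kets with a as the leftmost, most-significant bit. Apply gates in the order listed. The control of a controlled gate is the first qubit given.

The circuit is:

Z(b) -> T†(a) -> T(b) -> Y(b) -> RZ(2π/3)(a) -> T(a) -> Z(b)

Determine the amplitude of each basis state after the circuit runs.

The final amplitudes are -exp(I*pi/6) on |01>, and 0 on every other basis state.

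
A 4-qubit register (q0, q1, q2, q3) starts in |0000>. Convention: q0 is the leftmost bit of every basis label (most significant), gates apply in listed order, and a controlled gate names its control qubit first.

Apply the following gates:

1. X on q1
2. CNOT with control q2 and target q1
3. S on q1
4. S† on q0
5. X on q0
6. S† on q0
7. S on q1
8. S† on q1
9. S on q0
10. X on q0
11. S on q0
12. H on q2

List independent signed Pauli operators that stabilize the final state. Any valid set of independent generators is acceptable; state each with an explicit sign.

One valid set of independent stabilizer generators is +IIXI, +ZIII, -IZII, +IIIZ (any independent generating set of the same group is equally correct).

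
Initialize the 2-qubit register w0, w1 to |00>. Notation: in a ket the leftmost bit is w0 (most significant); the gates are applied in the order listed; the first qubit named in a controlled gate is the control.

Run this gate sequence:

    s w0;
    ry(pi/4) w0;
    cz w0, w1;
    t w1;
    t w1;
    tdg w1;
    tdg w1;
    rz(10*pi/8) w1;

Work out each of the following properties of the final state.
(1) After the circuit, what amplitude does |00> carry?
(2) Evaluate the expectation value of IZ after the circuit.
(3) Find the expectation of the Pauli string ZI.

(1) |00> carries amplitude -sqrt(sqrt(2) + 2)*exp(3*I*pi/8)/2 in the final state. Key observation: steps 4-7 multiply out to the identity, so the circuit reduces to the remaining gates.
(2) In the final state, IZ has expectation 1.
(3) The observable ZI averages to sqrt(2)/2.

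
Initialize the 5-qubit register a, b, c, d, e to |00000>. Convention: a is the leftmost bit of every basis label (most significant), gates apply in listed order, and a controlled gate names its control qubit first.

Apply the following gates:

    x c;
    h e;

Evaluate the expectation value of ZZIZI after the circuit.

In the final state, ZZIZI has expectation 1.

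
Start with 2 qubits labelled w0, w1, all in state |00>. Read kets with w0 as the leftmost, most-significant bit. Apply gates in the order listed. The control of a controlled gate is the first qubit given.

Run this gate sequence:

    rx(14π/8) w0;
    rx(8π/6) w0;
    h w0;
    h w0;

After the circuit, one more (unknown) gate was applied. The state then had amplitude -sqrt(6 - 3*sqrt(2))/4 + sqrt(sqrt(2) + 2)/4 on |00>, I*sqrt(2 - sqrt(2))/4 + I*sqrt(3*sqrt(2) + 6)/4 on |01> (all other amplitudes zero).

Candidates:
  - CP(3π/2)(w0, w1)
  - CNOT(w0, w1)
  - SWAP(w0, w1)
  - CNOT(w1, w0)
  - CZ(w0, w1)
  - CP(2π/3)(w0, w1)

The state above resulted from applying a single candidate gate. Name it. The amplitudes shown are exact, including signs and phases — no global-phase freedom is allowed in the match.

The unique candidate consistent with the amplitudes is SWAP(w0, w1).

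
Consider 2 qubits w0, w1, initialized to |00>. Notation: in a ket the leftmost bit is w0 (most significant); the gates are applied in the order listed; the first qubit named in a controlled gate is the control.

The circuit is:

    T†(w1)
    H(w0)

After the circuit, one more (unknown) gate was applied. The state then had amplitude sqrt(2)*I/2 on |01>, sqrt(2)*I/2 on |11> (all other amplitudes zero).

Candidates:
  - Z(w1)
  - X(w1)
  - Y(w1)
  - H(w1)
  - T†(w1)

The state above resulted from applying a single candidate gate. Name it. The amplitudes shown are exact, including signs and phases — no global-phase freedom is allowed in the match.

It was Y(w1) that produced the state shown.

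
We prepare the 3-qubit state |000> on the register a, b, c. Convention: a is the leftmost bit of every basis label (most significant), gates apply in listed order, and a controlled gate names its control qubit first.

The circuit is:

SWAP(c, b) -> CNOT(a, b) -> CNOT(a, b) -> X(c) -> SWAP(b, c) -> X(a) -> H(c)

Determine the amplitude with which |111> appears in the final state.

|111> carries amplitude sqrt(2)/2 in the final state. Key observation: steps 2-3 multiply out to the identity, so the circuit reduces to the remaining gates.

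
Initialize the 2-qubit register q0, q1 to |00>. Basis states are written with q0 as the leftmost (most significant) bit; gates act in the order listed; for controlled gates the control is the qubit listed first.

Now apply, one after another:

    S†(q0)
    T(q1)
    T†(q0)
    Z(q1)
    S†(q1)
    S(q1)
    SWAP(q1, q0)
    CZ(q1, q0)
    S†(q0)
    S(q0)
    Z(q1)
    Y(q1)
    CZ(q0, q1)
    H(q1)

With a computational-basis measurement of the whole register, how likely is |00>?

A full measurement returns |00> with probability 1/2.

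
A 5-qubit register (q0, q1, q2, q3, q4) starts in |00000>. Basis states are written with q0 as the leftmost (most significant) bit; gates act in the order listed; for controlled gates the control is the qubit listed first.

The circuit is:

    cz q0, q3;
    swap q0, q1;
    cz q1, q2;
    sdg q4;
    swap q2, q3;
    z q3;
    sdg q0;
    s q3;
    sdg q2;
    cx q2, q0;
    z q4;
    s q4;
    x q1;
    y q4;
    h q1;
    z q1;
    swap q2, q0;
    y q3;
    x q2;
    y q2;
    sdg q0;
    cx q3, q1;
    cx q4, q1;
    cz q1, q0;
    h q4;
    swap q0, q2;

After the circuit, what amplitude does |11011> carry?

|11011> carries amplitude 0 in the final state.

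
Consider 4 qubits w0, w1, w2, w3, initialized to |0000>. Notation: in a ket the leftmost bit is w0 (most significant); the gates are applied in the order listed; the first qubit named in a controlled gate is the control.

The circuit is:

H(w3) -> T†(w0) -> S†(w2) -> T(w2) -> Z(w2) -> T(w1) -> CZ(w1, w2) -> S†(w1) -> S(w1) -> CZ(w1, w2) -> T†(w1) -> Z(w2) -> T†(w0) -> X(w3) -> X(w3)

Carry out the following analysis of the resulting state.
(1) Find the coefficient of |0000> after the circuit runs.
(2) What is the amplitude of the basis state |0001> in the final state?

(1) The final state's coefficient on |0000> equals sqrt(2)/2.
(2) The amplitude on |0001> is sqrt(2)/2.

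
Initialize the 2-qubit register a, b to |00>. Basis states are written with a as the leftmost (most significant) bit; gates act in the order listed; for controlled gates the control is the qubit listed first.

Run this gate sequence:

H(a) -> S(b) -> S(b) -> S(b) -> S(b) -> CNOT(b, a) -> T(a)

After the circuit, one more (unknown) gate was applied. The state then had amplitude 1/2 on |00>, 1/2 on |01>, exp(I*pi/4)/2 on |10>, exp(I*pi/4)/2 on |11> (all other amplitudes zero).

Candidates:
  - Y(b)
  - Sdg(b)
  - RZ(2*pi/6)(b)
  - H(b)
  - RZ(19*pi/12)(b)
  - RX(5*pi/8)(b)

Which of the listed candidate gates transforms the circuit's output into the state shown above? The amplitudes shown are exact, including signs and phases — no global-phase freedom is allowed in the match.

The applied gate was H(b). Key observation: gates 2-5 undo each other exactly, leaving only the rest of the circuit to track.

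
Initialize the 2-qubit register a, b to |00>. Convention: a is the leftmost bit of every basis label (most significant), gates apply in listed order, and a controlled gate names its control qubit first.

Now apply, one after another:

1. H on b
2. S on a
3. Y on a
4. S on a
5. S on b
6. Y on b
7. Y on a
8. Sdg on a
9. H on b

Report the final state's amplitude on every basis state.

After the circuit, the state carries amplitude -1/2 + I/2 on |00>, 1/2 + I/2 on |01>, 0 on |10>, 0 on |11>.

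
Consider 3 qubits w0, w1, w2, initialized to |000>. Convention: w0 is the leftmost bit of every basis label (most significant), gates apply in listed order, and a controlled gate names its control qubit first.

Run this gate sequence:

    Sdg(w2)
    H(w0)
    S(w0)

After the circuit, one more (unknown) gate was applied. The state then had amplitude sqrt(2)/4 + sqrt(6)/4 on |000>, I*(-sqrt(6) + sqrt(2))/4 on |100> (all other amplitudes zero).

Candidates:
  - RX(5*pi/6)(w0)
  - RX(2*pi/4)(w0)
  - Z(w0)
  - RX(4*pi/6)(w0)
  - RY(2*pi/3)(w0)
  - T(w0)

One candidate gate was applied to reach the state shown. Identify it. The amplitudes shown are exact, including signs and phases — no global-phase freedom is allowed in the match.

The unique candidate consistent with the amplitudes is RX(4*pi/6)(w0).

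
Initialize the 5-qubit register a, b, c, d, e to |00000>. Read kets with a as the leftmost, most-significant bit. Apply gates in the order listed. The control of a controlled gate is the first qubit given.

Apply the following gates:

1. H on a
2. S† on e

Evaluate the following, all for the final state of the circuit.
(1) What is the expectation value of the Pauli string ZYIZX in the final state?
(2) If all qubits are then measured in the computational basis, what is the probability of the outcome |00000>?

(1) In the final state, ZYIZX has expectation 0.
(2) Outcome |00000> occurs with probability 1/2.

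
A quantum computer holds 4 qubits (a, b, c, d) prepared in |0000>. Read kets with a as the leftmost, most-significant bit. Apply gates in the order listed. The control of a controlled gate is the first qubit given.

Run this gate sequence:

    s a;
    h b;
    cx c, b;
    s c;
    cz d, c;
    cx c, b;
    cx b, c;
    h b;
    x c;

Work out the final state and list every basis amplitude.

The resulting statevector has amplitude 1/2 on |0000>, 1/2 on |0010>, -1/2 on |0100>, 1/2 on |0110>, and 0 on every other basis state.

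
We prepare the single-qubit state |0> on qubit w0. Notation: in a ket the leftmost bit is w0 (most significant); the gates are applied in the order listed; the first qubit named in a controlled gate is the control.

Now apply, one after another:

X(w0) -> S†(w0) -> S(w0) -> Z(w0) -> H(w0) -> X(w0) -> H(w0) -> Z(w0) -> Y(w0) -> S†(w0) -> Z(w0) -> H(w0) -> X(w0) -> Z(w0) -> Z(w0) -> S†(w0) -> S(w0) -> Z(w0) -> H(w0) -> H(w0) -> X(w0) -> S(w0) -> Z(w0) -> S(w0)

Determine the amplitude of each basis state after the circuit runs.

After the circuit, the state carries amplitude -sqrt(2)*I/2 on |0>, sqrt(2)*I/2 on |1>.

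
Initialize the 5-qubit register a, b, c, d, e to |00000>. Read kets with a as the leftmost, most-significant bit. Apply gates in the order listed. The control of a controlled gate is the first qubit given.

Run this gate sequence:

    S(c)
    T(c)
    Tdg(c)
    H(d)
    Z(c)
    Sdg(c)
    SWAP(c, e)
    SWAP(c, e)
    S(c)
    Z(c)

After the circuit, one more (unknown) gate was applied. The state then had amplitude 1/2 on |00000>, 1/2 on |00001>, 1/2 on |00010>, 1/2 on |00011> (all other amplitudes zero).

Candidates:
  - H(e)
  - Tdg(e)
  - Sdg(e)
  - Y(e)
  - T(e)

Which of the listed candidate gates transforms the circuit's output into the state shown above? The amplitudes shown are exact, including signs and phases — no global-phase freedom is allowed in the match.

It was H(e) that produced the state shown. Key observation: the block from step 5 through step 10 cancels to the identity and can be dropped.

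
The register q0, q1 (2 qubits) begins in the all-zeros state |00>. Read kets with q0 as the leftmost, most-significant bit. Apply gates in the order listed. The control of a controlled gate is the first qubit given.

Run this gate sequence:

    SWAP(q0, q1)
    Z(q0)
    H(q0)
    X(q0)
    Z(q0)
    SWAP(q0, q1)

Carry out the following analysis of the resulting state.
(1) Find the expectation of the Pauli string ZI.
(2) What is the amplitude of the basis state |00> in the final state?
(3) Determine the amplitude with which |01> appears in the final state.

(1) The expectation value of ZI is 1.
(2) The amplitude on |00> is sqrt(2)/2.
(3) The amplitude on |01> is -sqrt(2)/2.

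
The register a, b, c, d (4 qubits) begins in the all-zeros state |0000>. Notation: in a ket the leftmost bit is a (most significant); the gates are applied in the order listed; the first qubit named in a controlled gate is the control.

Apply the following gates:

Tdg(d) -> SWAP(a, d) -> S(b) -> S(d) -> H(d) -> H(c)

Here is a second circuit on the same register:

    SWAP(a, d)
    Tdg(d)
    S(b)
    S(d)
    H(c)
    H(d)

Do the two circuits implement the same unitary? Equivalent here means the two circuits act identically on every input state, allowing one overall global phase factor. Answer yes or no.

No — the two circuits implement different unitaries, even allowing a global phase.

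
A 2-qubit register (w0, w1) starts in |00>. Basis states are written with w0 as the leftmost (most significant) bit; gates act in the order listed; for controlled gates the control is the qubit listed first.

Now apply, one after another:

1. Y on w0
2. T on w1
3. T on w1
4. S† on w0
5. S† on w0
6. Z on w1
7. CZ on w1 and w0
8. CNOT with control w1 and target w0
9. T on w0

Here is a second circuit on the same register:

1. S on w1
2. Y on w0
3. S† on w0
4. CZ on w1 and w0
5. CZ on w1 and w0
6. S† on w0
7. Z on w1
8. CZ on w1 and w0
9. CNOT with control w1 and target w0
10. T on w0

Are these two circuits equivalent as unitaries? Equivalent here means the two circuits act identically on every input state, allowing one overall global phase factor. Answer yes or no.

Yes, they are equivalent — the unitaries differ by at most a global phase.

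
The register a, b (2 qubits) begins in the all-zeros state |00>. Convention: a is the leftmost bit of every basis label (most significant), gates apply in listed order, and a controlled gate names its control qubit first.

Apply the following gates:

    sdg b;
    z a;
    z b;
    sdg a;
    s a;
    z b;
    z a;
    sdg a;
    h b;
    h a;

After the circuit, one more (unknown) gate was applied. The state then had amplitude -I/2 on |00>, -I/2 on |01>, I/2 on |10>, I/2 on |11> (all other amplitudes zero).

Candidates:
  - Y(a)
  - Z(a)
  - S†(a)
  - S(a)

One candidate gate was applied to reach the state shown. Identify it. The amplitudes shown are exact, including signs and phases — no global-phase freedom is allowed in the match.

The unique candidate consistent with the amplitudes is Y(a).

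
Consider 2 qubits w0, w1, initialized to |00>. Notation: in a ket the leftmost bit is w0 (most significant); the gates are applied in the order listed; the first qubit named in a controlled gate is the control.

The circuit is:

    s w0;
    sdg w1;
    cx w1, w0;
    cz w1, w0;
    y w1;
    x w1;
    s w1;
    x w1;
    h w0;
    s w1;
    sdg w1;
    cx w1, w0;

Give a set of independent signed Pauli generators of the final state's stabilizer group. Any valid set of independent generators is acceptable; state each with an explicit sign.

The stabilizer group can be generated by +XI, -IZ, among other valid generating sets.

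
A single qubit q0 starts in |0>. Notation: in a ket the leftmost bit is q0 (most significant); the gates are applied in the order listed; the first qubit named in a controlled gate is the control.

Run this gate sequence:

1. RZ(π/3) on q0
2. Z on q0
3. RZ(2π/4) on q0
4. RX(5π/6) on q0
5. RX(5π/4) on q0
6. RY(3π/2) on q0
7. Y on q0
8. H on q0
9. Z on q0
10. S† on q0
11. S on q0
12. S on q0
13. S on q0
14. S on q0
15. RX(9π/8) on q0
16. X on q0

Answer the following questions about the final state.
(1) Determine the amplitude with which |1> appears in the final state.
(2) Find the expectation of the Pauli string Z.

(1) The final state's coefficient on |1> equals sqrt(6)*sqrt(sqrt(2)/4 + 1/2)*exp(-5*I*pi/12)*sin(7*pi/16)/4 - sqrt(6)*I*sqrt(sqrt(2)/4 + 1/2)*exp(-5*I*pi/12)*cos(7*pi/16)/4 - sqrt(2)*I*sqrt(sqrt(2)/4 + 1/2)*exp(-5*I*pi/12)*cos(7*pi/16)/4 - sqrt(6)*I*sqrt(1/2 - sqrt(2)/4)*exp(-5*I*pi/12)*cos(7*pi/16)/4 + sqrt(2)*I*sqrt(1/2 - sqrt(2)/4)*exp(-5*I*pi/12)*cos(7*pi/16)/4 - sqrt(2)*sqrt(1/2 - sqrt(2)/4)*exp(-5*I*pi/12)*sin(7*pi/16)/4 - sqrt(6)*sqrt(1/2 - sqrt(2)/4)*exp(-5*I*pi/12)*sin(7*pi/16)/4 - sqrt(2)*sqrt(sqrt(2)/4 + 1/2)*exp(-5*I*pi/12)*sin(7*pi/16)/4.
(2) In the final state, Z has expectation -sqrt(6)*cos(7*pi/16)**2/4 - sqrt(1/2 - sqrt(2)/4)*sqrt(sqrt(2)/4 + 1/2)*cos(7*pi/16)**2 + sqrt(1/2 - sqrt(2)/4)*sqrt(sqrt(2)/4 + 1/2)*sin(7*pi/16)**2 + sqrt(6)*sin(7*pi/16)**2/4.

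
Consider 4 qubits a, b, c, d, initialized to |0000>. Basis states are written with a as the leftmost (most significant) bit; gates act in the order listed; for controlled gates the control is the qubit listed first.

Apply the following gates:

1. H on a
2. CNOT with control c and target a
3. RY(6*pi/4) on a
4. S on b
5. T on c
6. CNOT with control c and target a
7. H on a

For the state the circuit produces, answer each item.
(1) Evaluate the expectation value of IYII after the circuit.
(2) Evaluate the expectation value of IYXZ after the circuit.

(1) The observable IYII averages to 0.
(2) The expectation value of IYXZ is 0.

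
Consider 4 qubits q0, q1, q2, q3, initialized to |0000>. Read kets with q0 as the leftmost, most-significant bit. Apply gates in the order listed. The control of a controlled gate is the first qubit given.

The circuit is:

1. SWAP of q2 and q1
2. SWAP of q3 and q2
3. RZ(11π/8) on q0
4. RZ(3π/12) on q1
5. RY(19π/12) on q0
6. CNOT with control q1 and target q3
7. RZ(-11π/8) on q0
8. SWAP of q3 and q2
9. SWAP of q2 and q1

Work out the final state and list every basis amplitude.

The final amplitudes are (sqrt(6 - 3*sqrt(2))/4 + sqrt(sqrt(2) + 2)/4)*exp(7*I*pi/8) on |0000>, -I*sqrt(2 - sqrt(2))/4 + I*sqrt(3*sqrt(2) + 6)/4 on |1000>, and 0 on every other basis state.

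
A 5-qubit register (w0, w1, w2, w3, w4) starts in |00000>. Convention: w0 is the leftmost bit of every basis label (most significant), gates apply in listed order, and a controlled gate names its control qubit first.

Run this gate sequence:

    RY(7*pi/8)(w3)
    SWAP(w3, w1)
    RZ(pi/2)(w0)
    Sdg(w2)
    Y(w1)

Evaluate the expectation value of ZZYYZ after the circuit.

The observable ZZYYZ averages to 0.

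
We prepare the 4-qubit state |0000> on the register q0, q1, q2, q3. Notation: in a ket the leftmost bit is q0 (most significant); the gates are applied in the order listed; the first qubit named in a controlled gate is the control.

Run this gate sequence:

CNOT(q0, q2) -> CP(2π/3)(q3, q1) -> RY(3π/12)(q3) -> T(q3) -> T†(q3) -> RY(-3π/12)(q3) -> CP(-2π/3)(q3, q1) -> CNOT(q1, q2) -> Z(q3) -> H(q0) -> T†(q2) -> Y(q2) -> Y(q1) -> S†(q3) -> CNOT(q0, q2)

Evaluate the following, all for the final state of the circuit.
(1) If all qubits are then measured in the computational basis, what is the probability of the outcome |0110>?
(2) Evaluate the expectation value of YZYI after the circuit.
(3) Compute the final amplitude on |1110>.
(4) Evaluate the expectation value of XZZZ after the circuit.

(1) Outcome |0110> occurs with probability 1/2. Key observation: steps 2-7 multiply out to the identity, so the circuit reduces to the remaining gates.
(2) The expectation value of YZYI is -1.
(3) |1110> carries amplitude 0 in the final state.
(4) The observable XZZZ averages to 0.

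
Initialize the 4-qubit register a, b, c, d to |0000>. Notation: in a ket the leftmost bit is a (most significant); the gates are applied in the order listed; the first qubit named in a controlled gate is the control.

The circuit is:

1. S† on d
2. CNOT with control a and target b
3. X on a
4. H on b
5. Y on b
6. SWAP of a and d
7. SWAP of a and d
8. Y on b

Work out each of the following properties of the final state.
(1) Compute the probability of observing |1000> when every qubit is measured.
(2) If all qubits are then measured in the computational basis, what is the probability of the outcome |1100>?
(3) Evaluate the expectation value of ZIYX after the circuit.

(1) Outcome |1000> occurs with probability 1/2.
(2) The probability of measuring |1100> is 1/2.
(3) The expectation value of ZIYX is 0.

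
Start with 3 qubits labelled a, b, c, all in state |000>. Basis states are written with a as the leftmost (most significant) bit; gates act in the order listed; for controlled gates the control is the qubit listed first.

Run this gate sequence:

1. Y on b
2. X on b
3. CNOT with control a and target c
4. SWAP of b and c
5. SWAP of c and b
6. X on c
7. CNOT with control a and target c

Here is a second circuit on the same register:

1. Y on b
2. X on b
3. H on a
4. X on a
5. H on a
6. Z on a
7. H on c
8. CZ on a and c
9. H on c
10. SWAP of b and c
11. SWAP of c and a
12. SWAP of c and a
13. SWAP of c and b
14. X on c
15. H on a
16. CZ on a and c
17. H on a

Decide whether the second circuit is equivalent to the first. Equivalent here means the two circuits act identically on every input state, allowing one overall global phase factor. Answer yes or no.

No — the two circuits implement different unitaries, even allowing a global phase.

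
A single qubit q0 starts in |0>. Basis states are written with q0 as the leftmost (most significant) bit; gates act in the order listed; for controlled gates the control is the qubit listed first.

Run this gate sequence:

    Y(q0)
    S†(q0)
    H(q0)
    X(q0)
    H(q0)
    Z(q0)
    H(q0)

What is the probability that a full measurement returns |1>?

The probability of measuring |1> is 1/2. Key observation: steps 3-6 multiply out to the identity, so the circuit reduces to the remaining gates.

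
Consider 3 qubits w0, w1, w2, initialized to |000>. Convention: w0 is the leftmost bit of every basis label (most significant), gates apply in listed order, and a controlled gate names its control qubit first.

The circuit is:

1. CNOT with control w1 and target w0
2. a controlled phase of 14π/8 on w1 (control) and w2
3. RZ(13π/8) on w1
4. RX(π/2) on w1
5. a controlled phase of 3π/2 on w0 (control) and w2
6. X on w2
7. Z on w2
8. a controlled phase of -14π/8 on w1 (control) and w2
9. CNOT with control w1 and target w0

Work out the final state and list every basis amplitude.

After the circuit, the state carries amplitude sqrt(2)*exp(3*I*pi/16)/2 on |001>, -sqrt(2)*exp(15*I*pi/16)/2 on |111>, and 0 on every other basis state.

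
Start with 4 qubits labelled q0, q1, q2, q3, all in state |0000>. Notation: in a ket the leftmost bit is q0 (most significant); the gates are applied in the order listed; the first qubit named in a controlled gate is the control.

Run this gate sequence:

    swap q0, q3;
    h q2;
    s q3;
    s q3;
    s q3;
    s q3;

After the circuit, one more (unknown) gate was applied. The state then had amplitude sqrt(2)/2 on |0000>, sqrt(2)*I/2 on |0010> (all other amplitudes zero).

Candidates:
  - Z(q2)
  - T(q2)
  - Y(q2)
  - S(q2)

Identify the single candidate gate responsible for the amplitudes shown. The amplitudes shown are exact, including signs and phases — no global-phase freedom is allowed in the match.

The applied gate was S(q2).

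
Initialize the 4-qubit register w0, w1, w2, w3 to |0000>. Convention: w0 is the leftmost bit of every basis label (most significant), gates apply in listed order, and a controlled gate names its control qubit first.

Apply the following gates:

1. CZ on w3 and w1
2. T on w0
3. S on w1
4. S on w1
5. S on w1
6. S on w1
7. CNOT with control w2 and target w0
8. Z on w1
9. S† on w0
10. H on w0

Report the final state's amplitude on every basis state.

After the circuit, the state carries amplitude sqrt(2)/2 on |0000>, sqrt(2)/2 on |1000>, and 0 on every other basis state. Key observation: the block from step 3 through step 6 cancels to the identity and can be dropped.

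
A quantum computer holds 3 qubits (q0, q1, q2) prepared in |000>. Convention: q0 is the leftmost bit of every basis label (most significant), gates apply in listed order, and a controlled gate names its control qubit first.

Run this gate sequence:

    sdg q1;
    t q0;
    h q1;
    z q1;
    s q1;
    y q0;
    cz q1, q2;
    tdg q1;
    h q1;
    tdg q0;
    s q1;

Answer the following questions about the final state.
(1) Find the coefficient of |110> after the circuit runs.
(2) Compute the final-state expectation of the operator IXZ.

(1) The final state's coefficient on |110> equals -1/2 + exp(3*I*pi/4)/2.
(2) The expectation value of IXZ is -sqrt(2)/2.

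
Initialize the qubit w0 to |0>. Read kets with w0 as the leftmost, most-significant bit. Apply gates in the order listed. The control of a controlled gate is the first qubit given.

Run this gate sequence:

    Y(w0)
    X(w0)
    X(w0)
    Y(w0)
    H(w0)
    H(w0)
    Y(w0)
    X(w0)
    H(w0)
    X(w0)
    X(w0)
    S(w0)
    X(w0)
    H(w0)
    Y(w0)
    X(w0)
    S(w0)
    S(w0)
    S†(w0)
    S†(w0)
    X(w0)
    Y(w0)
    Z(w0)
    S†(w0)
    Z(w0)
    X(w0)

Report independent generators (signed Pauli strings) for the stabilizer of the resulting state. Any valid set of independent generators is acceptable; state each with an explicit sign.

One valid set of independent stabilizer generators is +X (any independent generating set of the same group is equally correct).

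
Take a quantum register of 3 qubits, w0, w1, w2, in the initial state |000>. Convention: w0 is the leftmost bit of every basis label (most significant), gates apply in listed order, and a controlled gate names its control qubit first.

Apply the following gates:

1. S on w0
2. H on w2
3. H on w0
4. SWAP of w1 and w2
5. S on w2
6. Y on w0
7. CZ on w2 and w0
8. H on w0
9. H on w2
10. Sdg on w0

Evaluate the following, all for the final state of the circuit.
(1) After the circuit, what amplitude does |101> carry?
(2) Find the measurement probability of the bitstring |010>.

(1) The amplitude on |101> is -1/2.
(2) A full measurement returns |010> with probability 0.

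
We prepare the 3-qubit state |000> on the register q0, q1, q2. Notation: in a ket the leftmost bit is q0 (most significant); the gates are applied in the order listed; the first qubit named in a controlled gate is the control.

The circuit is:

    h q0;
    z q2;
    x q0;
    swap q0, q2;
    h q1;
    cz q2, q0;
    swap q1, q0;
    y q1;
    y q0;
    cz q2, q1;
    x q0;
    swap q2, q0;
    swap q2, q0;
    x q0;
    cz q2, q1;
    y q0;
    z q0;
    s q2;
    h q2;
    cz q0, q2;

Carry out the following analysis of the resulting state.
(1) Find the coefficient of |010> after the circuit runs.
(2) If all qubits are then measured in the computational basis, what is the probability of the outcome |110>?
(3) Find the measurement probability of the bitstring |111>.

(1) |010> carries amplitude sqrt(2)*(-1 + I)/4 in the final state. Key observation: gates 9-16 undo each other exactly, leaving only the rest of the circuit to track.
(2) A full measurement returns |110> with probability 1/4.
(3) A full measurement returns |111> with probability 1/4.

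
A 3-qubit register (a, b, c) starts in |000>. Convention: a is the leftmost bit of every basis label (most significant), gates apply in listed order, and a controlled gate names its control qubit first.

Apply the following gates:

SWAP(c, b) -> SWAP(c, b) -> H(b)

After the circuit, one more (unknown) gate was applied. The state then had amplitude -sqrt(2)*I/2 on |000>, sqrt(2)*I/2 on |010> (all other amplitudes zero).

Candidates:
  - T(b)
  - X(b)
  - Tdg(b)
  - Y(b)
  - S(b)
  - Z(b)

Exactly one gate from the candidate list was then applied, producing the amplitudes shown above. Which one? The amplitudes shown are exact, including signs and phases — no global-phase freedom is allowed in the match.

It was Y(b) that produced the state shown.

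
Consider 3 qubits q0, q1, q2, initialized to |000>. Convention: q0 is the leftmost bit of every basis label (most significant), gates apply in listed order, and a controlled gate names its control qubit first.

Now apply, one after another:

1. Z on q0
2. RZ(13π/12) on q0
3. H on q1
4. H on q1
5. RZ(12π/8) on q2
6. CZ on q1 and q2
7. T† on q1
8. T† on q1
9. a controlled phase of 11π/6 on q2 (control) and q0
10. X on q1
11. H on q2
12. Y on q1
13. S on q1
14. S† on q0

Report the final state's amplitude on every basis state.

After the circuit, the state carries amplitude sqrt(2)*exp(5*I*pi/24)/2 on |000>, sqrt(2)*exp(5*I*pi/24)/2 on |001>, and 0 on every other basis state.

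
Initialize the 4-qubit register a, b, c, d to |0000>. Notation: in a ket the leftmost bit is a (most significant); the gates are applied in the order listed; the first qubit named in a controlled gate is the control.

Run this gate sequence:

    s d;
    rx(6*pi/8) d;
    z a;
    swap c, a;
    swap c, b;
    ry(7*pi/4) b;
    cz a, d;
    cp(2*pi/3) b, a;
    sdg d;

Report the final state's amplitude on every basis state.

The resulting statevector has amplitude -sqrt(2)/4 on |0000>, sqrt(2)/4 + 1/2 on |0001>, 1/2 - sqrt(2)/4 on |0100>, -sqrt(2)/4 on |0101>, and 0 on every other basis state.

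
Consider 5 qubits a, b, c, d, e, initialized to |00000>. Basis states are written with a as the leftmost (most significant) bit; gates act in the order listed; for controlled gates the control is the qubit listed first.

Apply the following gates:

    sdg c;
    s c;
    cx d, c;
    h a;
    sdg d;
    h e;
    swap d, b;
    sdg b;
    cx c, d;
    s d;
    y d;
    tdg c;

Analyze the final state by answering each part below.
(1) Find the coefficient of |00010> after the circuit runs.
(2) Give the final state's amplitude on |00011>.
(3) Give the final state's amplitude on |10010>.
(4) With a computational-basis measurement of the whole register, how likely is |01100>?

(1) The final state's coefficient on |00010> equals I/2.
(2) The final state's coefficient on |00011> equals I/2.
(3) The final state's coefficient on |10010> equals I/2.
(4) The probability of measuring |01100> is 0.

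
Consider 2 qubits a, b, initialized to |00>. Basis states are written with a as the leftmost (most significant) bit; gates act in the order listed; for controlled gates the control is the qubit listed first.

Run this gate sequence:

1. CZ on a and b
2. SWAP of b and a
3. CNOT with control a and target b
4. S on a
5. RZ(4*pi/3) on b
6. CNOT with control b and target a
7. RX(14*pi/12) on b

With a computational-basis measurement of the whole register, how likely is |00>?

Outcome |00> occurs with probability 1/2 - sqrt(3)/4.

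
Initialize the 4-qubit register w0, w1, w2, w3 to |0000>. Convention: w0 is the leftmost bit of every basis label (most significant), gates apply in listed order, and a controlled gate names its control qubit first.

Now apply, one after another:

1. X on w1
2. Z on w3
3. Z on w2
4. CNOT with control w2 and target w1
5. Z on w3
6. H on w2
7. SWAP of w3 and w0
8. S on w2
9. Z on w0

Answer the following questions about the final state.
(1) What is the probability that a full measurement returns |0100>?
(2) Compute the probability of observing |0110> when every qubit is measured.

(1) A full measurement returns |0100> with probability 1/2.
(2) A full measurement returns |0110> with probability 1/2.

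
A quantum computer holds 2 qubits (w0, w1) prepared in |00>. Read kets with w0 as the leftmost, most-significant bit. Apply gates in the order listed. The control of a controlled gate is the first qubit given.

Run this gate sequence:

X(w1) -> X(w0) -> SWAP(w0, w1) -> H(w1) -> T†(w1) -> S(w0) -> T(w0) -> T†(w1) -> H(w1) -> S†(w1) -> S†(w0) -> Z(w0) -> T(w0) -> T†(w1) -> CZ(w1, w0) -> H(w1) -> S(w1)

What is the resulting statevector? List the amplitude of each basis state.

The resulting statevector has amplitude 0 on |00>, 0 on |01>, sqrt(2)*(1 - I - exp(I*pi/4) - exp(3*I*pi/4))/4 on |10>, sqrt(2)*(1 - exp(I*pi/4) + exp(3*I*pi/4) + I)/4 on |11>.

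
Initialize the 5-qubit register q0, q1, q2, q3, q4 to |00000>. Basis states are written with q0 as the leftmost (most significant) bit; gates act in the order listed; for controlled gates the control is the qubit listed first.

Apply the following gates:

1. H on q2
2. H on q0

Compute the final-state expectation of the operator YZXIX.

The expectation value of YZXIX is 0.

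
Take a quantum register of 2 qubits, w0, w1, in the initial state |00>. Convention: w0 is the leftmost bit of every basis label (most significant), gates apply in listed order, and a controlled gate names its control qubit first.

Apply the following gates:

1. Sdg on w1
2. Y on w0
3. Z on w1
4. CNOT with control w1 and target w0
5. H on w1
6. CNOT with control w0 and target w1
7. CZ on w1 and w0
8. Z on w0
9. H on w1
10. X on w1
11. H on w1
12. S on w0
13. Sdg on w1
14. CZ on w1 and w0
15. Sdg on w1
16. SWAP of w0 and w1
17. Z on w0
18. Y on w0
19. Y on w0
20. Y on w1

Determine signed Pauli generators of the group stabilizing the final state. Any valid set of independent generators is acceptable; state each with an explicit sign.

One valid set of independent stabilizer generators is -XI, +IZ (any independent generating set of the same group is equally correct).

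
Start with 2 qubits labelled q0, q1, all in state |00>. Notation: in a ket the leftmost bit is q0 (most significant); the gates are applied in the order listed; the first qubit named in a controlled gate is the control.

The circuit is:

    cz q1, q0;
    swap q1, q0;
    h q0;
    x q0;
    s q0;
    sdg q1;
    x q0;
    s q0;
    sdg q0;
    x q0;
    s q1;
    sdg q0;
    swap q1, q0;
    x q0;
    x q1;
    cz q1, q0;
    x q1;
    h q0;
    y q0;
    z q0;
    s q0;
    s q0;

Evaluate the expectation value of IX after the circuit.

In the final state, IX has expectation -1. Key observation: the block from step 5 through step 12 cancels to the identity and can be dropped.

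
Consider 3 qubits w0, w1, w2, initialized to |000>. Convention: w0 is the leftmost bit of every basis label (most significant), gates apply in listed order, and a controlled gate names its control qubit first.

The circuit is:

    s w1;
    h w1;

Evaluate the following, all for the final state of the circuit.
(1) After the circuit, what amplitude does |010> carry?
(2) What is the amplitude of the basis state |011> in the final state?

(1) |010> carries amplitude sqrt(2)/2 in the final state.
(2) |011> carries amplitude 0 in the final state.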